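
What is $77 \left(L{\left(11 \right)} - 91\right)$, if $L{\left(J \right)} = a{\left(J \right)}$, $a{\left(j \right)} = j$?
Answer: $-6160$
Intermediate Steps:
$L{\left(J \right)} = J$
$77 \left(L{\left(11 \right)} - 91\right) = 77 \left(11 - 91\right) = 77 \left(-80\right) = -6160$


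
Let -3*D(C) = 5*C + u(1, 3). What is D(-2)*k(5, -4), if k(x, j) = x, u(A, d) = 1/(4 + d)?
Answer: 115/7 ≈ 16.429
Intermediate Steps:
D(C) = -1/21 - 5*C/3 (D(C) = -(5*C + 1/(4 + 3))/3 = -(5*C + 1/7)/3 = -(1/7 + 5*C)/3 = -1/21 - 5*C/3)
D(-2)*k(5, -4) = (-1/21 - 5/3*(-2))*5 = (-1/21 + 10/3)*5 = (23/7)*5 = 115/7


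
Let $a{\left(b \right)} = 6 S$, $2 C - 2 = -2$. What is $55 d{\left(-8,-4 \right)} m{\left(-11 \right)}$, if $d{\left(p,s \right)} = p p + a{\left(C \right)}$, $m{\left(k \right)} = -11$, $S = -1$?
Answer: $-35090$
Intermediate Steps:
$C = 0$ ($C = 1 + \frac{1}{2} \left(-2\right) = 1 - 1 = 0$)
$a{\left(b \right)} = -6$ ($a{\left(b \right)} = 6 \left(-1\right) = -6$)
$d{\left(p,s \right)} = -6 + p^{2}$ ($d{\left(p,s \right)} = p p - 6 = p^{2} - 6 = -6 + p^{2}$)
$55 d{\left(-8,-4 \right)} m{\left(-11 \right)} = 55 \left(-6 + \left(-8\right)^{2}\right) \left(-11\right) = 55 \left(-6 + 64\right) \left(-11\right) = 55 \cdot 58 \left(-11\right) = 3190 \left(-11\right) = -35090$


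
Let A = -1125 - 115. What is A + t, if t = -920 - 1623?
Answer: -3783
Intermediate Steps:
t = -2543
A = -1240
A + t = -1240 - 2543 = -3783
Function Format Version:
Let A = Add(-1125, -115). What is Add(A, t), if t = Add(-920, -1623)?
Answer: -3783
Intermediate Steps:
t = -2543
A = -1240
Add(A, t) = Add(-1240, -2543) = -3783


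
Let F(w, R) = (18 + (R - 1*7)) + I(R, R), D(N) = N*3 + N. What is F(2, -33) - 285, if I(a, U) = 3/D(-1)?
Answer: -1231/4 ≈ -307.75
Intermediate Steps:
D(N) = 4*N (D(N) = 3*N + N = 4*N)
I(a, U) = -¾ (I(a, U) = 3/((4*(-1))) = 3/(-4) = 3*(-¼) = -¾)
F(w, R) = 41/4 + R (F(w, R) = (18 + (R - 1*7)) - ¾ = (18 + (R - 7)) - ¾ = (18 + (-7 + R)) - ¾ = (11 + R) - ¾ = 41/4 + R)
F(2, -33) - 285 = (41/4 - 33) - 285 = -91/4 - 285 = -1231/4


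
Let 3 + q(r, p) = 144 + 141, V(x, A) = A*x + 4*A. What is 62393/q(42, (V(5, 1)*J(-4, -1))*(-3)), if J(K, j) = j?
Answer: 62393/282 ≈ 221.25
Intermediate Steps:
V(x, A) = 4*A + A*x
q(r, p) = 282 (q(r, p) = -3 + (144 + 141) = -3 + 285 = 282)
62393/q(42, (V(5, 1)*J(-4, -1))*(-3)) = 62393/282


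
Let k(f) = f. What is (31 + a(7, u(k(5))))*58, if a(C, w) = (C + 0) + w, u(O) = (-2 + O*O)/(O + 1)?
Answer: 7279/3 ≈ 2426.3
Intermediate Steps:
u(O) = (-2 + O**2)/(1 + O)
a(C, w) = C + w
(31 + a(7, u(k(5))))*58 = (31 + (7 + (-2 + 5**2)/(1 + 5)))*58 = (31 + (7 + (-2 + 25)/6))*58 = (31 + (7 + (1/6)*23))*58 = (31 + (7 + 23/6))*58 = (31 + 65/6)*58 = (251/6)*58 = 7279/3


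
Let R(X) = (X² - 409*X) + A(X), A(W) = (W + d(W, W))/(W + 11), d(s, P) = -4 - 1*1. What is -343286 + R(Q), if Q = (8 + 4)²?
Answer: -59123991/155 ≈ -3.8145e+5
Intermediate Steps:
d(s, P) = -5 (d(s, P) = -4 - 1 = -5)
A(W) = (-5 + W)/(11 + W) (A(W) = (W - 5)/(W + 11) = (-5 + W)/(11 + W))
Q = 144 (Q = 12² = 144)
R(X) = X² - 409*X + (-5 + X)/(11 + X) (R(X) = (X² - 409*X) + (-5 + X)/(11 + X) = X² - 409*X + (-5 + X)/(11 + X))
-343286 + R(Q) = -343286 + (-5 + 144 + 144*(-409 + 144)*(11 + 144))/(11 + 144) = -343286 + (-5 + 144 + 144*(-265)*155)/155 = -343286 + (-5 + 144 - 5914800)/155 = -343286 + (1/155)*(-5914661) = -343286 - 5914661/155 = -59123991/155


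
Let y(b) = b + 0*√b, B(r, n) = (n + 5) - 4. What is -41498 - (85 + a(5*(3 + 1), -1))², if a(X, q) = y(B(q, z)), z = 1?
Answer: -49067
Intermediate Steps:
B(r, n) = 1 + n (B(r, n) = (5 + n) - 4 = 1 + n)
y(b) = b (y(b) = b + 0 = b)
a(X, q) = 2 (a(X, q) = 1 + 1 = 2)
-41498 - (85 + a(5*(3 + 1), -1))² = -41498 - (85 + 2)² = -41498 - 1*87² = -41498 - 1*7569 = -41498 - 7569 = -49067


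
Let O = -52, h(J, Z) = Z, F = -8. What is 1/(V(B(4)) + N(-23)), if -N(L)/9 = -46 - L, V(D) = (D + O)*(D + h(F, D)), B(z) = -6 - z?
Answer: 1/1447 ≈ 0.00069109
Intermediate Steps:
V(D) = 2*D*(-52 + D) (V(D) = (D - 52)*(D + D) = (-52 + D)*(2*D) = 2*D*(-52 + D))
N(L) = 414 + 9*L (N(L) = -9*(-46 - L) = 414 + 9*L)
1/(V(B(4)) + N(-23)) = 1/(2*(-6 - 1*4)*(-52 + (-6 - 1*4)) + (414 + 9*(-23))) = 1/(2*(-6 - 4)*(-52 + (-6 - 4)) + (414 - 207)) = 1/(2*(-10)*(-52 - 10) + 207) = 1/(2*(-10)*(-62) + 207) = 1/(1240 + 207) = 1/1447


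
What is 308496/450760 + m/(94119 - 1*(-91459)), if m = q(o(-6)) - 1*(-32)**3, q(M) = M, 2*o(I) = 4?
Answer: 4501342243/5228196205 ≈ 0.86097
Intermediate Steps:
o(I) = 2 (o(I) = (1/2)*4 = 2)
m = 32770 (m = 2 - 1*(-32)**3 = 2 - 1*(-32768) = 2 + 32768 = 32770)
308496/450760 + m/(94119 - 1*(-91459)) = 308496/450760 + 32770/(94119 - 1*(-91459)) = 308496*(1/450760) + 32770/(94119 + 91459) = 38562/56345 + 32770/185578 = 38562/56345 + 32770*(1/185578) = 38562/56345 + 16385/92789 = 4501342243/5228196205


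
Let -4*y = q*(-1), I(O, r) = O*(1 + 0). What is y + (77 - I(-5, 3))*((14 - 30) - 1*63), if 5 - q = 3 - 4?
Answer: -12953/2 ≈ -6476.5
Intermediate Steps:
I(O, r) = O (I(O, r) = O*1 = O)
q = 6 (q = 5 - (3 - 4) = 5 - 1*(-1) = 5 + 1 = 6)
y = 3/2 (y = -3*(-1)/2 = -¼*(-6) = 3/2 ≈ 1.5000)
y + (77 - I(-5, 3))*((14 - 30) - 1*63) = 3/2 + (77 - 1*(-5))*((14 - 30) - 1*63) = 3/2 + (77 + 5)*(-16 - 63) = 3/2 + 82*(-79) = 3/2 - 6478 = -12953/2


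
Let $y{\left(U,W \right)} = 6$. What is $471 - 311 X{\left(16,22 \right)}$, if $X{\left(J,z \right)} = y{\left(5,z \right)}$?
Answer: $-1395$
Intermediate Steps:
$X{\left(J,z \right)} = 6$
$471 - 311 X{\left(16,22 \right)} = 471 - 1866 = -1395$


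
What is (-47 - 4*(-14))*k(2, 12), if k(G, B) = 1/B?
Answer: ¾ ≈ 0.75000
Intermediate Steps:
(-47 - 4*(-14))*k(2, 12) = (-47 - 4*(-14))/12 = (-47 + 56)*(1/12) = 9*(1/12) = ¾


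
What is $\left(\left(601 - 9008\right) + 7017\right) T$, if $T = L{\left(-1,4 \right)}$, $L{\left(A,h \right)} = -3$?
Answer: $4170$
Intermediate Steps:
$T = -3$
$\left(\left(601 - 9008\right) + 7017\right) T = \left(\left(601 - 9008\right) + 7017\right) \left(-3\right) = \left(-8407 + 7017\right) \left(-3\right) = \left(-1390\right) \left(-3\right) = 4170$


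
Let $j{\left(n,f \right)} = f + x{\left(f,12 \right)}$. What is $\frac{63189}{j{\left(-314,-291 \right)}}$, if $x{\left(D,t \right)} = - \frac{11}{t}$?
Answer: $- \frac{758268}{3503} \approx -216.46$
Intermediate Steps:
$j{\left(n,f \right)} = - \frac{11}{12} + f$ ($j{\left(n,f \right)} = f - \frac{11}{12} = - \frac{11}{12} + f$)
$\frac{63189}{j{\left(-314,-291 \right)}} = \frac{63189}{- \frac{11}{12} - 291} = \frac{63189}{- \frac{3503}{12}} = 63189 \left(- \frac{12}{3503}\right) = - \frac{758268}{3503}$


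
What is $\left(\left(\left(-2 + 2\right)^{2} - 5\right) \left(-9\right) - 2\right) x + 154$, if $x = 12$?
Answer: $670$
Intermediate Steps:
$\left(\left(\left(-2 + 2\right)^{2} - 5\right) \left(-9\right) - 2\right) x + 154 = \left(\left(\left(-2 + 2\right)^{2} - 5\right) \left(-9\right) - 2\right) 12 + 154 = \left(\left(0^{2} - 5\right) \left(-9\right) - 2\right) 12 + 154 = \left(\left(0 - 5\right) \left(-9\right) - 2\right) 12 + 154 = \left(\left(-5\right) \left(-9\right) - 2\right) 12 + 154 = \left(45 - 2\right) 12 + 154 = 43 \cdot 12 + 154 = 516 + 154 = 670$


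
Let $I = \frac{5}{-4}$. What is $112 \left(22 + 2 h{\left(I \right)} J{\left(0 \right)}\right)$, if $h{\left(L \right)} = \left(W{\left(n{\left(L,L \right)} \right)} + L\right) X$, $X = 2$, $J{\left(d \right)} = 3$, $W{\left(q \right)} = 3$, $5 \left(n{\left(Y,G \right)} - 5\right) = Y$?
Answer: $4816$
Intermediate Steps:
$n{\left(Y,G \right)} = 5 + \frac{Y}{5}$
$I = - \frac{5}{4}$ ($I = 5 \left(- \frac{1}{4}\right) = - \frac{5}{4} \approx -1.25$)
$h{\left(L \right)} = 6 + 2 L$ ($h{\left(L \right)} = \left(3 + L\right) 2 = 6 + 2 L$)
$112 \left(22 + 2 h{\left(I \right)} J{\left(0 \right)}\right) = 112 \left(22 + 2 \left(6 + 2 \left(- \frac{5}{4}\right)\right) 3\right) = 112 \left(22 + 2 \left(6 - \frac{5}{2}\right) 3\right) = 112 \left(22 + 2 \cdot \frac{7}{2} \cdot 3\right) = 112 \left(22 + 7 \cdot 3\right) = 112 \left(22 + 21\right) = 112 \cdot 43 = 4816$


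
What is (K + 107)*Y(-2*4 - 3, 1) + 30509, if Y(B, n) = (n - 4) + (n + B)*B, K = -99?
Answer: 31365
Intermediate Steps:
Y(B, n) = -4 + n + B*(B + n) (Y(B, n) = (-4 + n) + (B + n)*B = (-4 + n) + B*(B + n) = -4 + n + B*(B + n))
(K + 107)*Y(-2*4 - 3, 1) + 30509 = (-99 + 107)*(-4 + 1 + (-2*4 - 3)² + (-2*4 - 3)*1) + 30509 = 8*(-4 + 1 + (-8 - 3)² + (-8 - 3)*1) + 30509 = 8*(-4 + 1 + (-11)² - 11*1) + 30509 = 8*(-4 + 1 + 121 - 11) + 30509 = 8*107 + 30509 = 856 + 30509 = 31365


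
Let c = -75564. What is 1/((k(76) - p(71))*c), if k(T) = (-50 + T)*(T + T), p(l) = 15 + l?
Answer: -1/292130424 ≈ -3.4231e-9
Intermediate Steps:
k(T) = 2*T*(-50 + T) (k(T) = (-50 + T)*(2*T) = 2*T*(-50 + T))
1/((k(76) - p(71))*c) = 1/((2*76*(-50 + 76) - (15 + 71))*(-75564)) = -1/75564/(2*76*26 - 1*86) = -1/75564/(3952 - 86) = -1/75564/3866 = (1/3866)*(-1/75564) = -1/292130424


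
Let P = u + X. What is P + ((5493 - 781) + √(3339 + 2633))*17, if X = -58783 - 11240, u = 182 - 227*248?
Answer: -46033 + 34*√1493 ≈ -44719.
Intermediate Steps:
u = -56114 (u = 182 - 56296 = -56114)
X = -70023
P = -126137 (P = -56114 - 70023 = -126137)
P + ((5493 - 781) + √(3339 + 2633))*17 = -126137 + ((5493 - 781) + √(3339 + 2633))*17 = -126137 + (4712 + √5972)*17 = -126137 + (4712 + 2*√1493)*17 = -126137 + (80104 + 34*√1493) = -46033 + 34*√1493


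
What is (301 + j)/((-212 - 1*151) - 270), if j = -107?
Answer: -194/633 ≈ -0.30648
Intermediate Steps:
(301 + j)/((-212 - 1*151) - 270) = (301 - 107)/((-212 - 1*151) - 270) = 194/((-212 - 151) - 270) = 194/(-363 - 270) = 194/(-633) = 194*(-1/633) = -194/633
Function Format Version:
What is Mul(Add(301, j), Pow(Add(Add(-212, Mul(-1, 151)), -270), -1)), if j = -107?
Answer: Rational(-194, 633) ≈ -0.30648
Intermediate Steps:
Mul(Add(301, j), Pow(Add(Add(-212, Mul(-1, 151)), -270), -1)) = Mul(Add(301, -107), Pow(Add(Add(-212, Mul(-1, 151)), -270), -1)) = Mul(194, Pow(Add(Add(-212, -151), -270), -1)) = Mul(194, Pow(Add(-363, -270), -1)) = Mul(194, Pow(-633, -1)) = Mul(194, Rational(-1, 633)) = Rational(-194, 633)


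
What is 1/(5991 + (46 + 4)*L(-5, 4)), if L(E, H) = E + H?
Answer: 1/5941 ≈ 0.00016832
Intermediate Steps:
1/(5991 + (46 + 4)*L(-5, 4)) = 1/(5991 + (46 + 4)*(-5 + 4)) = 1/(5991 + 50*(-1)) = 1/(5991 - 50) = 1/5941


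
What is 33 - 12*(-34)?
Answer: 441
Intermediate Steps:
33 - 12*(-34) = 33 + 408 = 441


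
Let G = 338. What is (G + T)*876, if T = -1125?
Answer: -689412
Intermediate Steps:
(G + T)*876 = (338 - 1125)*876 = -787*876 = -689412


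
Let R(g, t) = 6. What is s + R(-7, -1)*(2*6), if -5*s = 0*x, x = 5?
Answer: 72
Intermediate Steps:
s = 0 (s = -0*5 = -1/5*0 = 0)
s + R(-7, -1)*(2*6) = 0 + 6*(2*6) = 0 + 6*12 = 0 + 72 = 72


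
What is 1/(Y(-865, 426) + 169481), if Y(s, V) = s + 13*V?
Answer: 1/174154 ≈ 5.7420e-6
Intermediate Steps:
1/(Y(-865, 426) + 169481) = 1/((-865 + 13*426) + 169481) = 1/((-865 + 5538) + 169481) = 1/(4673 + 169481) = 1/174154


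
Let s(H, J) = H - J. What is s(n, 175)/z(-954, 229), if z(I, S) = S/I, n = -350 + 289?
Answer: 225144/229 ≈ 983.16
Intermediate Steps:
n = -61
s(n, 175)/z(-954, 229) = (-61 - 1*175)/((229/(-954))) = (-61 - 175)/((229*(-1/954))) = -236/(-229/954) = -236*(-954/229) = 225144/229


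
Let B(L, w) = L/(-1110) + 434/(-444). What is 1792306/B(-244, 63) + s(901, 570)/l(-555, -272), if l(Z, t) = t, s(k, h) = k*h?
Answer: -15928380585/6728 ≈ -2.3675e+6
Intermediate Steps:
s(k, h) = h*k
B(L, w) = -217/222 - L/1110 (B(L, w) = L*(-1/1110) + 434*(-1/444) = -L/1110 - 217/222 = -217/222 - L/1110)
1792306/B(-244, 63) + s(901, 570)/l(-555, -272) = 1792306/(-217/222 - 1/1110*(-244)) + (570*901)/(-272) = 1792306/(-217/222 + 122/555) + 513570*(-1/272) = 1792306/(-841/1110) - 15105/8 = 1792306*(-1110/841) - 15105/8 = -1989459660/841 - 15105/8 = -15928380585/6728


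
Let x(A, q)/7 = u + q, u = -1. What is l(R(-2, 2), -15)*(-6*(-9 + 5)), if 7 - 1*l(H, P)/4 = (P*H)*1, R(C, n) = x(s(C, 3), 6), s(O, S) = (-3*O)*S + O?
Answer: 51072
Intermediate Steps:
s(O, S) = O - 3*O*S (s(O, S) = -3*O*S + O = O - 3*O*S)
x(A, q) = -7 + 7*q (x(A, q) = 7*(-1 + q) = -7 + 7*q)
R(C, n) = 35 (R(C, n) = -7 + 7*6 = -7 + 42 = 35)
l(H, P) = 28 - 4*H*P (l(H, P) = 28 - 4*P*H = 28 - 4*H*P)
l(R(-2, 2), -15)*(-6*(-9 + 5)) = (28 - 4*35*(-15))*(-6*(-9 + 5)) = (28 + 2100)*(-6*(-4)) = 2128*24 = 51072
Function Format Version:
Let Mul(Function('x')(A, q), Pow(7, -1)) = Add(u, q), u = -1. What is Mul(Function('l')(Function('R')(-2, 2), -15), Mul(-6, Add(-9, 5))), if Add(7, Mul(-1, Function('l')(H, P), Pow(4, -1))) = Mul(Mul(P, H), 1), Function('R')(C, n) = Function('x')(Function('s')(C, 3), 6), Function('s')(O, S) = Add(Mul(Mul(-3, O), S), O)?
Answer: 51072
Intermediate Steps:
Function('s')(O, S) = Add(O, Mul(-3, O, S)) (Function('s')(O, S) = Add(Mul(-3, O, S), O) = Add(O, Mul(-3, O, S)))
Function('x')(A, q) = Add(-7, Mul(7, q)) (Function('x')(A, q) = Mul(7, Add(-1, q)) = Add(-7, Mul(7, q)))
Function('R')(C, n) = 35 (Function('R')(C, n) = Add(-7, Mul(7, 6)) = Add(-7, 42) = 35)
Function('l')(H, P) = Add(28, Mul(-4, H, P)) (Function('l')(H, P) = Add(28, Mul(-4, Mul(Mul(P, H), 1))) = Add(28, Mul(-4, Mul(Mul(H, P), 1))) = Add(28, Mul(-4, Mul(H, P))) = Add(28, Mul(-4, H, P)))
Mul(Function('l')(Function('R')(-2, 2), -15), Mul(-6, Add(-9, 5))) = Mul(Add(28, Mul(-4, 35, -15)), Mul(-6, Add(-9, 5))) = Mul(Add(28, 2100), Mul(-6, -4)) = Mul(2128, 24) = 51072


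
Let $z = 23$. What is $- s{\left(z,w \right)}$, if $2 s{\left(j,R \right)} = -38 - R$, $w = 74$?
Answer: $56$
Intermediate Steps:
$s{\left(j,R \right)} = -19 - \frac{R}{2}$ ($s{\left(j,R \right)} = \frac{-38 - R}{2} = -19 - \frac{R}{2}$)
$- s{\left(z,w \right)} = - (-19 - 37) = \left(-1\right) \left(-56\right) = 56$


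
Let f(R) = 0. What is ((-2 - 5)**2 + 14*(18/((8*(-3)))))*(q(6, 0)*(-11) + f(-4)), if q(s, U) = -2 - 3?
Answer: 4235/2 ≈ 2117.5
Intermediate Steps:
q(s, U) = -5
((-2 - 5)**2 + 14*(18/((8*(-3)))))*(q(6, 0)*(-11) + f(-4)) = ((-2 - 5)**2 + 14*(18/((8*(-3)))))*(-5*(-11) + 0) = ((-7)**2 + 14*(18/(-24)))*(55 + 0) = (49 + 14*(18*(-1/24)))*55 = (49 + 14*(-3/4))*55 = (49 - 21/2)*55 = (77/2)*55 = 4235/2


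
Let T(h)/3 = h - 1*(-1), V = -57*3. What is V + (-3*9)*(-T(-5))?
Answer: -495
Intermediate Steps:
V = -171
T(h) = 3 + 3*h (T(h) = 3*(h - 1*(-1)) = 3*(h + 1) = 3*(1 + h) = 3 + 3*h)
V + (-3*9)*(-T(-5)) = -171 + (-3*9)*(-(3 + 3*(-5))) = -171 - (-27)*(3 - 15) = -171 - (-27)*(-12) = -171 - 27*12 = -171 - 324 = -495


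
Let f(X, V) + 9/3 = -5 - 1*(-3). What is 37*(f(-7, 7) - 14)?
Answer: -703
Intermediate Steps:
f(X, V) = -5 (f(X, V) = -3 + (-5 - 1*(-3)) = -3 + (-5 + 3) = -3 - 2 = -5)
37*(f(-7, 7) - 14) = 37*(-5 - 14) = 37*(-19) = -703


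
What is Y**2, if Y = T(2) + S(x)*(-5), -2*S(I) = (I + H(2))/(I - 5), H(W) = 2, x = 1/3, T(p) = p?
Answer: 9/16 ≈ 0.56250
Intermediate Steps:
x = 1/3 ≈ 0.33333
S(I) = -(2 + I)/(2*(-5 + I)) (S(I) = -(I + 2)/(2*(I - 5)) = -(2 + I)/(2*(-5 + I)))
Y = 3/4 (Y = 2 + ((-2 - 1*1/3)/(2*(-5 + 1/3)))*(-5) = 2 + ((-2 - 1/3)/(2*(-14/3)))*(-5) = 2 + ((1/2)*(-3/14)*(-7/3))*(-5) = 2 + (1/4)*(-5) = 2 - 5/4 = 3/4 ≈ 0.75000)
Y**2 = (3/4)**2 = 9/16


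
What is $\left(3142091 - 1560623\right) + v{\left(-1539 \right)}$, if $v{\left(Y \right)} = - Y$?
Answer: $1583007$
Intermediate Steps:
$\left(3142091 - 1560623\right) + v{\left(-1539 \right)} = \left(3142091 - 1560623\right) - -1539 = 1581468 + 1539 = 1583007$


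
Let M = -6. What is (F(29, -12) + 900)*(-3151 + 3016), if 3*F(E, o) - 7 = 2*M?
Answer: -121275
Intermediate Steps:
F(E, o) = -5/3 (F(E, o) = 7/3 + (2*(-6))/3 = 7/3 + (⅓)*(-12) = 7/3 - 4 = -5/3)
(F(29, -12) + 900)*(-3151 + 3016) = (-5/3 + 900)*(-3151 + 3016) = (2695/3)*(-135) = -121275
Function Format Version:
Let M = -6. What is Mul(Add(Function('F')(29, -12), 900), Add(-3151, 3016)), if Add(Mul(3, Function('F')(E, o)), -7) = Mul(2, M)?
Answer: -121275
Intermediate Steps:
Function('F')(E, o) = Rational(-5, 3) (Function('F')(E, o) = Add(Rational(7, 3), Mul(Rational(1, 3), Mul(2, -6))) = Add(Rational(7, 3), Mul(Rational(1, 3), -12)) = Add(Rational(7, 3), -4) = Rational(-5, 3))
Mul(Add(Function('F')(29, -12), 900), Add(-3151, 3016)) = Mul(Add(Rational(-5, 3), 900), Add(-3151, 3016)) = Mul(Rational(2695, 3), -135) = -121275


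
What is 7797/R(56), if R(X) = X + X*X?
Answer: 2599/1064 ≈ 2.4427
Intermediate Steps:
R(X) = X + X²
7797/R(56) = 7797/((56*(1 + 56))) = 7797/((56*57)) = 7797/3192 = 7797*(1/3192) = 2599/1064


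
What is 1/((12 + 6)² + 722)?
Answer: 1/1046 ≈ 0.00095602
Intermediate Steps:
1/((12 + 6)² + 722) = 1/(18² + 722) = 1/(324 + 722) = 1/1046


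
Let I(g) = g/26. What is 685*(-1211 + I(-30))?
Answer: -10794230/13 ≈ -8.3033e+5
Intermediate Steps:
I(g) = g/26 (I(g) = g*(1/26) = g/26)
685*(-1211 + I(-30)) = 685*(-1211 + (1/26)*(-30)) = 685*(-1211 - 15/13) = 685*(-15758/13) = -10794230/13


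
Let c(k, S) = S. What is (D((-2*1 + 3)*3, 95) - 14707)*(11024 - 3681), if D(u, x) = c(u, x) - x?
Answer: -107993501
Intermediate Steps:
D(u, x) = 0 (D(u, x) = x - x = 0)
(D((-2*1 + 3)*3, 95) - 14707)*(11024 - 3681) = (0 - 14707)*(11024 - 3681) = -14707*7343 = -107993501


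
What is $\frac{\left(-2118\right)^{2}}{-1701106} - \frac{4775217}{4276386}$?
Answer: $- \frac{4551115480111}{1212430980486} \approx -3.7537$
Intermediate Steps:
$\frac{\left(-2118\right)^{2}}{-1701106} - \frac{4775217}{4276386} = 4485924 \left(- \frac{1}{1701106}\right) - \frac{1591739}{1425462} = - \frac{2242962}{850553} - \frac{1591739}{1425462} = - \frac{4551115480111}{1212430980486}$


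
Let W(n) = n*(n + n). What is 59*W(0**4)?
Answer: 0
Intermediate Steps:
W(n) = 2*n**2 (W(n) = n*(2*n) = 2*n**2)
59*W(0**4) = 59*(2*(0**4)**2) = 59*(2*0**2) = 59*(2*0) = 59*0 = 0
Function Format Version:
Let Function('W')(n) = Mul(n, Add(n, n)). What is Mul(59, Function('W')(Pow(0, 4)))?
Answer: 0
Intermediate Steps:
Function('W')(n) = Mul(2, Pow(n, 2)) (Function('W')(n) = Mul(n, Mul(2, n)) = Mul(2, Pow(n, 2)))
Mul(59, Function('W')(Pow(0, 4))) = Mul(59, Mul(2, Pow(Pow(0, 4), 2))) = Mul(59, Mul(2, Pow(0, 2))) = Mul(59, Mul(2, 0)) = Mul(59, 0) = 0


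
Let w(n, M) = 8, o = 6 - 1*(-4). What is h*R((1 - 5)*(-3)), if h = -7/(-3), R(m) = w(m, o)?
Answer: 56/3 ≈ 18.667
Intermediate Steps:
o = 10 (o = 6 + 4 = 10)
R(m) = 8
h = 7/3 (h = -7*(-1/3) = 7/3 ≈ 2.3333)
h*R((1 - 5)*(-3)) = (7/3)*8 = 56/3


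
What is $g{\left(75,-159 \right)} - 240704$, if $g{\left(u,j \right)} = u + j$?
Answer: $-240788$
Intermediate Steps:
$g{\left(u,j \right)} = j + u$
$g{\left(75,-159 \right)} - 240704 = \left(-159 + 75\right) - 240704 = -84 - 240704 = -240788$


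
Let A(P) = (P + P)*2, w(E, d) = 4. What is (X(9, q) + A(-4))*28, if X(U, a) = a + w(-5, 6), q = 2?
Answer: -280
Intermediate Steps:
X(U, a) = 4 + a (X(U, a) = a + 4 = 4 + a)
A(P) = 4*P (A(P) = (2*P)*2 = 4*P)
(X(9, q) + A(-4))*28 = ((4 + 2) + 4*(-4))*28 = (6 - 16)*28 = -10*28 = -280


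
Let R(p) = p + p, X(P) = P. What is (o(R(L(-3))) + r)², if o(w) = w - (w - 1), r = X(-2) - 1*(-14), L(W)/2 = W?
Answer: 169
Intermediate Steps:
L(W) = 2*W
R(p) = 2*p
r = 12 (r = -2 - 1*(-14) = -2 + 14 = 12)
o(w) = 1 (o(w) = w - (-1 + w) = w + (1 - w) = 1)
(o(R(L(-3))) + r)² = (1 + 12)² = 13² = 169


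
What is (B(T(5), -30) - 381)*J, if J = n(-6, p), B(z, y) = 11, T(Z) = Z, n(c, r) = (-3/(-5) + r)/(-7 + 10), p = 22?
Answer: -8362/3 ≈ -2787.3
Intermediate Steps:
n(c, r) = 1/5 + r/3 (n(c, r) = (-3*(-1/5) + r)/3 = (3/5 + r)*(1/3) = 1/5 + r/3)
J = 113/15 (J = 1/5 + (1/3)*22 = 1/5 + 22/3 = 113/15 ≈ 7.5333)
(B(T(5), -30) - 381)*J = (11 - 381)*(113/15) = -370*113/15 = -8362/3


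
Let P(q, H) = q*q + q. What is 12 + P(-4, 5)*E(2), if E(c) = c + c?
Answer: 60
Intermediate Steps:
E(c) = 2*c
P(q, H) = q + q**2 (P(q, H) = q**2 + q = q + q**2)
12 + P(-4, 5)*E(2) = 12 + (-4*(1 - 4))*(2*2) = 12 - 4*(-3)*4 = 12 + 12*4 = 12 + 48 = 60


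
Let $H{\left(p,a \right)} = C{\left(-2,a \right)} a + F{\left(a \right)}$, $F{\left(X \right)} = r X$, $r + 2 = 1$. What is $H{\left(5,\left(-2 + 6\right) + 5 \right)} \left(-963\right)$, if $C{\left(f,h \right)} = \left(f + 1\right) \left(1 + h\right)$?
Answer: $95337$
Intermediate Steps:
$r = -1$ ($r = -2 + 1 = -1$)
$F{\left(X \right)} = - X$
$C{\left(f,h \right)} = \left(1 + f\right) \left(1 + h\right)$
$H{\left(p,a \right)} = - a + a \left(-1 - a\right)$ ($H{\left(p,a \right)} = \left(1 - 2 + a - 2 a\right) a - a = \left(-1 - a\right) a - a = a \left(-1 - a\right) - a = - a + a \left(-1 - a\right)$)
$H{\left(5,\left(-2 + 6\right) + 5 \right)} \left(-963\right) = \left(\left(-2 + 6\right) + 5\right) \left(-2 - \left(\left(-2 + 6\right) + 5\right)\right) \left(-963\right) = \left(4 + 5\right) \left(-2 - \left(4 + 5\right)\right) \left(-963\right) = 9 \left(-2 - 9\right) \left(-963\right) = 9 \left(-11\right) \left(-963\right) = \left(-99\right) \left(-963\right) = 95337$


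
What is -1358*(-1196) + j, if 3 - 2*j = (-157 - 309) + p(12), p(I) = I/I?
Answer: 1624402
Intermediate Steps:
p(I) = 1
j = 234 (j = 3/2 - ((-157 - 309) + 1)/2 = 3/2 - (-466 + 1)/2 = 3/2 - ½*(-465) = 3/2 + 465/2 = 234)
-1358*(-1196) + j = -1358*(-1196) + 234 = 1624168 + 234 = 1624402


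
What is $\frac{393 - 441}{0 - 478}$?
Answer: $\frac{24}{239} \approx 0.10042$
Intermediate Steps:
$\frac{393 - 441}{0 - 478} = - \frac{48}{-478} = \left(-48\right) \left(- \frac{1}{478}\right) = \frac{24}{239}$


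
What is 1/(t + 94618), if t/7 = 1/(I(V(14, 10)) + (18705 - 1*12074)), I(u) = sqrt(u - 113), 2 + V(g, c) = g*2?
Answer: 594339567383/56235221814056659 + I*sqrt(87)/56235221814056659 ≈ 1.0569e-5 + 1.6586e-16*I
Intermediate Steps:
V(g, c) = -2 + 2*g (V(g, c) = -2 + g*2 = -2 + 2*g)
I(u) = sqrt(-113 + u)
t = 7/(6631 + I*sqrt(87)) (t = 7/(sqrt(-113 + (-2 + 2*14)) + (18705 - 1*12074)) = 7/(sqrt(-113 + (-2 + 28)) + (18705 - 12074)) = 7/(sqrt(-113 + 26) + 6631) = 7/(sqrt(-87) + 6631) = 7/(I*sqrt(87) + 6631) = 7/(6631 + I*sqrt(87)) ≈ 0.0010556 - 1.4849e-6*I)
1/(t + 94618) = 1/((6631/6281464 - I*sqrt(87)/6281464) + 94618) = 1/(594339567383/6281464 - I*sqrt(87)/6281464)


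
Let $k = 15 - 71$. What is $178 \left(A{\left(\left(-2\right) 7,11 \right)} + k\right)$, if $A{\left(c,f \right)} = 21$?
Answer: $-6230$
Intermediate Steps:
$k = -56$
$178 \left(A{\left(\left(-2\right) 7,11 \right)} + k\right) = 178 \left(21 - 56\right) = 178 \left(-35\right) = -6230$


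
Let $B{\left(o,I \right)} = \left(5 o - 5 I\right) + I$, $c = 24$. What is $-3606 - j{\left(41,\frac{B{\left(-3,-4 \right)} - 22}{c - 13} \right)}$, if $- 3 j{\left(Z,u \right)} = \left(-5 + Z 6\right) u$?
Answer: $- \frac{41353}{11} \approx -3759.4$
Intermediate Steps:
$B{\left(o,I \right)} = - 4 I + 5 o$ ($B{\left(o,I \right)} = \left(- 5 I + 5 o\right) + I = - 4 I + 5 o$)
$j{\left(Z,u \right)} = - \frac{u \left(-5 + 6 Z\right)}{3}$ ($j{\left(Z,u \right)} = - \frac{\left(-5 + Z 6\right) u}{3} = - \frac{\left(-5 + 6 Z\right) u}{3} = - \frac{u \left(-5 + 6 Z\right)}{3}$)
$-3606 - j{\left(41,\frac{B{\left(-3,-4 \right)} - 22}{c - 13} \right)} = -3606 - \frac{\frac{\left(\left(-4\right) \left(-4\right) + 5 \left(-3\right)\right) - 22}{24 - 13} \left(5 - 246\right)}{3} = -3606 - \frac{\frac{\left(16 - 15\right) - 22}{11} \left(5 - 246\right)}{3} = -3606 - \frac{1}{3} \left(1 - 22\right) \frac{1}{11} \left(-241\right) = -3606 - \frac{1}{3} \left(\left(-21\right) \frac{1}{11}\right) \left(-241\right) = -3606 - \frac{1}{3} \left(- \frac{21}{11}\right) \left(-241\right) = -3606 - \frac{1687}{11} = - \frac{41353}{11}$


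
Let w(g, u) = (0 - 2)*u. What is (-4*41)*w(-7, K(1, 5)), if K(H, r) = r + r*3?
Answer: 6560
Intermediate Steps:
K(H, r) = 4*r (K(H, r) = r + 3*r = 4*r)
w(g, u) = -2*u
(-4*41)*w(-7, K(1, 5)) = (-4*41)*(-8*5) = -(-328)*20 = -164*(-40) = 6560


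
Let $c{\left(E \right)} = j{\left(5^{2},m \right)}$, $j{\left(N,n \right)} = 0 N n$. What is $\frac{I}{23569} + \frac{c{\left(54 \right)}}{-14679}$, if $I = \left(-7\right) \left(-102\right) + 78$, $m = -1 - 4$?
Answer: $\frac{792}{23569} \approx 0.033603$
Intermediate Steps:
$m = -5$
$j{\left(N,n \right)} = 0$ ($j{\left(N,n \right)} = 0 n = 0$)
$c{\left(E \right)} = 0$
$I = 792$ ($I = 714 + 78 = 792$)
$\frac{I}{23569} + \frac{c{\left(54 \right)}}{-14679} = \frac{792}{23569} + \frac{0}{-14679} = 792 \cdot \frac{1}{23569} + 0 \left(- \frac{1}{14679}\right) = \frac{792}{23569} + 0 = \frac{792}{23569}$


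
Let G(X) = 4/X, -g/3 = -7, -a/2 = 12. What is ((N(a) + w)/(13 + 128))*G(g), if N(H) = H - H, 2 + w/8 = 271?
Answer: 8608/2961 ≈ 2.9071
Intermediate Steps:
w = 2152 (w = -16 + 8*271 = -16 + 2168 = 2152)
a = -24 (a = -2*12 = -24)
N(H) = 0
g = 21 (g = -3*(-7) = 21)
((N(a) + w)/(13 + 128))*G(g) = ((0 + 2152)/(13 + 128))*(4/21) = (2152/141)*(4*(1/21)) = (2152*(1/141))*(4/21) = (2152/141)*(4/21) = 8608/2961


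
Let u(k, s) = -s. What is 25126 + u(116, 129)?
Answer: 24997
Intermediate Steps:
25126 + u(116, 129) = 25126 - 1*129 = 25126 - 129 = 24997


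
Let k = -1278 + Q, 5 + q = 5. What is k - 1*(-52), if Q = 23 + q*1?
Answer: -1203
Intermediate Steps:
q = 0 (q = -5 + 5 = 0)
Q = 23 (Q = 23 + 0*1 = 23 + 0 = 23)
k = -1255 (k = -1278 + 23 = -1255)
k - 1*(-52) = -1255 - 1*(-52) = -1255 + 52 = -1203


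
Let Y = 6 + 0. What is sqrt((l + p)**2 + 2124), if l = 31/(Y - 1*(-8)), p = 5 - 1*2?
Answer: sqrt(421633)/14 ≈ 46.381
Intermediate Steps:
Y = 6
p = 3 (p = 5 - 2 = 3)
l = 31/14 (l = 31/(6 - 1*(-8)) = 31/(6 + 8) = 31/14 ≈ 2.2143)
sqrt((l + p)**2 + 2124) = sqrt((31/14 + 3)**2 + 2124) = sqrt((73/14)**2 + 2124) = sqrt(5329/196 + 2124) = sqrt(421633/196) = sqrt(421633)/14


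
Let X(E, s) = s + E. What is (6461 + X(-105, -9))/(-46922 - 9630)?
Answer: -6347/56552 ≈ -0.11223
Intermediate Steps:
X(E, s) = E + s
(6461 + X(-105, -9))/(-46922 - 9630) = (6461 + (-105 - 9))/(-46922 - 9630) = (6461 - 114)/(-56552) = 6347*(-1/56552) = -6347/56552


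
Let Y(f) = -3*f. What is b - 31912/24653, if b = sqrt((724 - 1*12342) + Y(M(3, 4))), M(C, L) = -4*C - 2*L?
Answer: -31912/24653 + I*sqrt(11558) ≈ -1.2944 + 107.51*I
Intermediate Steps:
b = I*sqrt(11558) (b = sqrt((724 - 1*12342) - 3*(-4*3 - 2*4)) = sqrt((724 - 12342) - 3*(-12 - 8)) = sqrt(-11618 - 3*(-20)) = sqrt(-11618 + 60) = sqrt(-11558) = I*sqrt(11558) ≈ 107.51*I)
b - 31912/24653 = I*sqrt(11558) - 31912/24653 = -31912/24653 + I*sqrt(11558)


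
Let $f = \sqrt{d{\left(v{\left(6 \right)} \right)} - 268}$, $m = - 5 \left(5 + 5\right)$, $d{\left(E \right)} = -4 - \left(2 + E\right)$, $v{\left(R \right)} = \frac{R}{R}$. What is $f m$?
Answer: $- 250 i \sqrt{11} \approx - 829.16 i$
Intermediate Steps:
$v{\left(R \right)} = 1$
$d{\left(E \right)} = -6 - E$
$m = -50$ ($m = \left(-5\right) 10 = -50$)
$f = 5 i \sqrt{11}$ ($f = \sqrt{\left(-6 - 1\right) - 268} = \sqrt{-7 - 268} = \sqrt{-275} = 5 i \sqrt{11} \approx 16.583 i$)
$f m = 5 i \sqrt{11} \left(-50\right) = - 250 i \sqrt{11}$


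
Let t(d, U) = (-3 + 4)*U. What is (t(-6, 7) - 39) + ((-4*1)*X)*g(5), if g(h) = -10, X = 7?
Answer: 248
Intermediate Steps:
t(d, U) = U (t(d, U) = 1*U = U)
(t(-6, 7) - 39) + ((-4*1)*X)*g(5) = (7 - 39) + (-4*1*7)*(-10) = -32 - 4*7*(-10) = -32 - 28*(-10) = -32 + 280 = 248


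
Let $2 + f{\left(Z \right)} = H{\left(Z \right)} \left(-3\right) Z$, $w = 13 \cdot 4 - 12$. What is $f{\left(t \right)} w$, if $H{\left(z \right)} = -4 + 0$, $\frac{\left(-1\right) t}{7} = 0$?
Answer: $-80$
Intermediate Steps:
$t = 0$ ($t = \left(-7\right) 0 = 0$)
$w = 40$ ($w = 52 - 12 = 40$)
$H{\left(z \right)} = -4$
$f{\left(Z \right)} = -2 + 12 Z$ ($f{\left(Z \right)} = -2 + \left(-4\right) \left(-3\right) Z = -2 + 12 Z$)
$f{\left(t \right)} w = \left(-2 + 12 \cdot 0\right) 40 = \left(-2 + 0\right) 40 = \left(-2\right) 40 = -80$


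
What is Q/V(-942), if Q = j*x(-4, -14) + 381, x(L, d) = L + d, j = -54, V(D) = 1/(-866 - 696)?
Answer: -2113386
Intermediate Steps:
V(D) = -1/1562 (V(D) = 1/(-1562) = -1/1562)
Q = 1353 (Q = -54*(-4 - 14) + 381 = -54*(-18) + 381 = 972 + 381 = 1353)
Q/V(-942) = 1353/(-1/1562) = 1353*(-1562) = -2113386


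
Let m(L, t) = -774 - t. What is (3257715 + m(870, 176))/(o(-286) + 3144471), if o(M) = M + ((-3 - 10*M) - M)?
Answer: 3256765/3147328 ≈ 1.0348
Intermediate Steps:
o(M) = -3 - 10*M (o(M) = M + (-3 - 11*M) = -3 - 10*M)
(3257715 + m(870, 176))/(o(-286) + 3144471) = (3257715 + (-774 - 1*176))/((-3 - 10*(-286)) + 3144471) = (3257715 + (-774 - 176))/((-3 + 2860) + 3144471) = (3257715 - 950)/(2857 + 3144471) = 3256765/3147328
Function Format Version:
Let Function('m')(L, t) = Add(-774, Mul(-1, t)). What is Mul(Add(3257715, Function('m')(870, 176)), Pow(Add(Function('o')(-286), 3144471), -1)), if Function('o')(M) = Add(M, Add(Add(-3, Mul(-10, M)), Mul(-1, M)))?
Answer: Rational(3256765, 3147328) ≈ 1.0348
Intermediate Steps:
Function('o')(M) = Add(-3, Mul(-10, M)) (Function('o')(M) = Add(M, Add(-3, Mul(-11, M))) = Add(-3, Mul(-10, M)))
Mul(Add(3257715, Function('m')(870, 176)), Pow(Add(Function('o')(-286), 3144471), -1)) = Mul(Add(3257715, Add(-774, Mul(-1, 176))), Pow(Add(Add(-3, Mul(-10, -286)), 3144471), -1)) = Mul(Add(3257715, Add(-774, -176)), Pow(Add(Add(-3, 2860), 3144471), -1)) = Mul(Add(3257715, -950), Pow(Add(2857, 3144471), -1)) = Mul(3256765, Pow(3147328, -1)) = Mul(3256765, Rational(1, 3147328)) = Rational(3256765, 3147328)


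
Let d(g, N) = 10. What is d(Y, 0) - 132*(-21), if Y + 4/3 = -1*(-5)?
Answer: 2782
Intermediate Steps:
Y = 11/3 (Y = -4/3 - 1*(-5) = -4/3 + 5 = 11/3 ≈ 3.6667)
d(Y, 0) - 132*(-21) = 10 - 132*(-21) = 10 + 2772 = 2782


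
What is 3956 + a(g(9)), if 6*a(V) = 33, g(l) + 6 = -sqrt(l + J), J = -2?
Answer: 7923/2 ≈ 3961.5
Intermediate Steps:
g(l) = -6 - sqrt(-2 + l) (g(l) = -6 - sqrt(l - 2) = -6 - sqrt(-2 + l))
a(V) = 11/2 (a(V) = (1/6)*33 = 11/2)
3956 + a(g(9)) = 3956 + 11/2 = 7923/2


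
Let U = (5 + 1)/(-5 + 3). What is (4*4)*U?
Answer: -48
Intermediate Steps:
U = -3 (U = 6/(-2) = 6*(-½) = -3)
(4*4)*U = (4*4)*(-3) = 16*(-3) = -48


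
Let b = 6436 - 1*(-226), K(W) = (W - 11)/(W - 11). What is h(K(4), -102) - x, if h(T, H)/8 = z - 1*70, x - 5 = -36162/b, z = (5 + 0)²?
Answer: -1197734/3331 ≈ -359.57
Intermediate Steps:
K(W) = 1 (K(W) = (-11 + W)/(-11 + W) = 1)
z = 25 (z = 5² = 25)
b = 6662 (b = 6436 + 226 = 6662)
x = -1426/3331 (x = 5 - 36162/6662 = 5 - 36162*1/6662 = 5 - 18081/3331 = -1426/3331 ≈ -0.42810)
h(T, H) = -360 (h(T, H) = 8*(25 - 1*70) = 8*(25 - 70) = 8*(-45) = -360)
h(K(4), -102) - x = -360 - 1*(-1426/3331) = -360 + 1426/3331 = -1197734/3331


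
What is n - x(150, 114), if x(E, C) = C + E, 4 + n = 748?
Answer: 480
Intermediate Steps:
n = 744 (n = -4 + 748 = 744)
n - x(150, 114) = 744 - (114 + 150) = 744 - 1*264 = 744 - 264 = 480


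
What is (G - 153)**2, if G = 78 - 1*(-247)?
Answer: 29584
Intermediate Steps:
G = 325 (G = 78 + 247 = 325)
(G - 153)**2 = (325 - 153)**2 = 172**2 = 29584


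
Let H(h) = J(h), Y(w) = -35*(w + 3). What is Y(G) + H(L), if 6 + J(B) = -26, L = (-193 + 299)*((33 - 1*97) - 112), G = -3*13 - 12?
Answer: 1648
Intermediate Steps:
G = -51 (G = -39 - 12 = -51)
Y(w) = -105 - 35*w (Y(w) = -35*(3 + w) = -105 - 35*w)
L = -18656 (L = 106*((33 - 97) - 112) = 106*(-64 - 112) = 106*(-176) = -18656)
J(B) = -32 (J(B) = -6 - 26 = -32)
H(h) = -32
Y(G) + H(L) = (-105 - 35*(-51)) - 32 = (-105 + 1785) - 32 = 1680 - 32 = 1648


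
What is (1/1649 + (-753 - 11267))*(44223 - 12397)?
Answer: -630822477654/1649 ≈ -3.8255e+8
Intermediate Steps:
(1/1649 + (-753 - 11267))*(44223 - 12397) = (1/1649 - 12020)*31826 = -19820979/1649*31826 = -630822477654/1649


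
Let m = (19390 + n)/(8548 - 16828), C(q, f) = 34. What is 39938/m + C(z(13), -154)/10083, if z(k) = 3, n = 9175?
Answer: -666862483982/57604179 ≈ -11577.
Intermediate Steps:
m = -5713/1656 (m = (19390 + 9175)/(8548 - 16828) = 28565/(-8280) = 28565*(-1/8280) = -5713/1656 ≈ -3.4499)
39938/m + C(z(13), -154)/10083 = 39938/(-5713/1656) + 34/10083 = 39938*(-1656/5713) + 34*(1/10083) = -66137328/5713 + 34/10083 = -666862483982/57604179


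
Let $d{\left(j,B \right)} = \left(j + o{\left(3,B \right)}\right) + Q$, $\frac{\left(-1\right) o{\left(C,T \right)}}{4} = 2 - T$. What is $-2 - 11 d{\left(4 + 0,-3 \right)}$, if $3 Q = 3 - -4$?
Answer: $\frac{445}{3} \approx 148.33$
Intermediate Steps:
$Q = \frac{7}{3}$ ($Q = \frac{3 - -4}{3} = \frac{3 + 4}{3} = \frac{1}{3} \cdot 7 = \frac{7}{3} \approx 2.3333$)
$o{\left(C,T \right)} = -8 + 4 T$ ($o{\left(C,T \right)} = - 4 \left(2 - T\right) = -8 + 4 T$)
$d{\left(j,B \right)} = - \frac{17}{3} + j + 4 B$ ($d{\left(j,B \right)} = \left(j + \left(-8 + 4 B\right)\right) + \frac{7}{3} = \left(-8 + j + 4 B\right) + \frac{7}{3} = - \frac{17}{3} + j + 4 B$)
$-2 - 11 d{\left(4 + 0,-3 \right)} = -2 - 11 \left(- \frac{17}{3} + \left(4 + 0\right) + 4 \left(-3\right)\right) = -2 - 11 \left(- \frac{17}{3} + 4 - 12\right) = -2 - - \frac{451}{3} = -2 + \frac{451}{3} = \frac{445}{3}$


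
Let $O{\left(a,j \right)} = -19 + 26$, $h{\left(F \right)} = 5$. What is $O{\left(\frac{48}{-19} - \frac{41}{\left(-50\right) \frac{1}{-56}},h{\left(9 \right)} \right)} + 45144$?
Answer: $45151$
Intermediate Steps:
$O{\left(a,j \right)} = 7$
$O{\left(\frac{48}{-19} - \frac{41}{\left(-50\right) \frac{1}{-56}},h{\left(9 \right)} \right)} + 45144 = 7 + 45144 = 45151$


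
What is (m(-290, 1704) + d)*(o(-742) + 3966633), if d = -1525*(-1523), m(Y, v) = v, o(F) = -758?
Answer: 9217799979125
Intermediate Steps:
d = 2322575
(m(-290, 1704) + d)*(o(-742) + 3966633) = (1704 + 2322575)*(-758 + 3966633) = 2324279*3965875 = 9217799979125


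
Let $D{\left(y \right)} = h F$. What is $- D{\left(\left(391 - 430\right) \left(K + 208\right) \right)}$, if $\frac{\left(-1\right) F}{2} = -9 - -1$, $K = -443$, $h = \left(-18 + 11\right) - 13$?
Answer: $320$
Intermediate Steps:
$h = -20$ ($h = -7 - 13 = -20$)
$F = 16$ ($F = - 2 \left(-9 - -1\right) = - 2 \left(-9 + 1\right) = \left(-2\right) \left(-8\right) = 16$)
$D{\left(y \right)} = -320$ ($D{\left(y \right)} = \left(-20\right) 16 = -320$)
$- D{\left(\left(391 - 430\right) \left(K + 208\right) \right)} = \left(-1\right) \left(-320\right) = 320$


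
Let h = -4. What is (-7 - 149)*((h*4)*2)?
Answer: 4992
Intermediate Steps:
(-7 - 149)*((h*4)*2) = (-7 - 149)*(-4*4*2) = -(-2496)*2 = -156*(-32) = 4992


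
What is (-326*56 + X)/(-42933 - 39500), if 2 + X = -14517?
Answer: 32775/82433 ≈ 0.39760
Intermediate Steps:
X = -14519 (X = -2 - 14517 = -14519)
(-326*56 + X)/(-42933 - 39500) = (-326*56 - 14519)/(-42933 - 39500) = (-18256 - 14519)/(-82433) = -32775*(-1/82433) = 32775/82433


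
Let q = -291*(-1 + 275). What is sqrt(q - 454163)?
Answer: I*sqrt(533897) ≈ 730.68*I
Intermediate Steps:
q = -79734 (q = -291*274 = -79734)
sqrt(q - 454163) = sqrt(-79734 - 454163) = sqrt(-533897) = I*sqrt(533897)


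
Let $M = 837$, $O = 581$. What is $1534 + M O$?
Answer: $487831$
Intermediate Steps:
$1534 + M O = 1534 + 837 \cdot 581 = 1534 + 486297 = 487831$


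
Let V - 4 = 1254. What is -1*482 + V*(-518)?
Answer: -652126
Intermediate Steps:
V = 1258 (V = 4 + 1254 = 1258)
-1*482 + V*(-518) = -1*482 + 1258*(-518) = -482 - 651644 = -652126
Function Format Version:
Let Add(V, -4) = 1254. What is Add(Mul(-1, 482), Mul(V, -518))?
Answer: -652126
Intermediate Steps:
V = 1258 (V = Add(4, 1254) = 1258)
Add(Mul(-1, 482), Mul(V, -518)) = Add(Mul(-1, 482), Mul(1258, -518)) = Add(-482, -651644) = -652126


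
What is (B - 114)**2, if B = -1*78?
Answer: 36864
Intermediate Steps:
B = -78
(B - 114)**2 = (-78 - 114)**2 = (-192)**2 = 36864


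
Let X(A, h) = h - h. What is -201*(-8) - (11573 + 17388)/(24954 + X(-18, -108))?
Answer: 40097071/24954 ≈ 1606.8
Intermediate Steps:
X(A, h) = 0
-201*(-8) - (11573 + 17388)/(24954 + X(-18, -108)) = -201*(-8) - (11573 + 17388)/(24954 + 0) = 1608 - 28961/24954 = 40097071/24954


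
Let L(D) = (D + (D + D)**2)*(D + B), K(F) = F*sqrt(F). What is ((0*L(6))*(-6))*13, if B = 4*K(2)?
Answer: 0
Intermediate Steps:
K(F) = F**(3/2)
B = 8*sqrt(2) (B = 4*2**(3/2) = 4*(2*sqrt(2)) = 8*sqrt(2) ≈ 11.314)
L(D) = (D + 4*D**2)*(D + 8*sqrt(2)) (L(D) = (D + (D + D)**2)*(D + 8*sqrt(2)) = (D + (2*D)**2)*(D + 8*sqrt(2)) = (D + 4*D**2)*(D + 8*sqrt(2)))
((0*L(6))*(-6))*13 = ((0*(6*(6 + 4*6**2 + 8*sqrt(2) + 32*6*sqrt(2))))*(-6))*13 = ((0*(6*(6 + 4*36 + 8*sqrt(2) + 192*sqrt(2))))*(-6))*13 = ((0*(6*(6 + 144 + 8*sqrt(2) + 192*sqrt(2))))*(-6))*13 = ((0*(6*(150 + 200*sqrt(2))))*(-6))*13 = ((0*(900 + 1200*sqrt(2)))*(-6))*13 = (0*(-6))*13 = 0*13 = 0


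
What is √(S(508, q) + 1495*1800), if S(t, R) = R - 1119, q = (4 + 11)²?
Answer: √2690106 ≈ 1640.2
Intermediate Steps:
q = 225 (q = 15² = 225)
S(t, R) = -1119 + R
√(S(508, q) + 1495*1800) = √((-1119 + 225) + 1495*1800) = √(-894 + 2691000) = √2690106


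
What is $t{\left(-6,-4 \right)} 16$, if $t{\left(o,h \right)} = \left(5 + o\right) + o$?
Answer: $-112$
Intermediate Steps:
$t{\left(o,h \right)} = 5 + 2 o$
$t{\left(-6,-4 \right)} 16 = \left(5 + 2 \left(-6\right)\right) 16 = \left(5 - 12\right) 16 = \left(-7\right) 16 = -112$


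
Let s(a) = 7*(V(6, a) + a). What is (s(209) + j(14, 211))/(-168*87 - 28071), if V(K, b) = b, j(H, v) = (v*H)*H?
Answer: -44282/42687 ≈ -1.0374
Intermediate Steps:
j(H, v) = v*H² (j(H, v) = (H*v)*H = v*H²)
s(a) = 14*a (s(a) = 7*(a + a) = 7*(2*a) = 14*a)
(s(209) + j(14, 211))/(-168*87 - 28071) = (14*209 + 211*14²)/(-168*87 - 28071) = (2926 + 211*196)/(-14616 - 28071) = (2926 + 41356)/(-42687) = 44282*(-1/42687) = -44282/42687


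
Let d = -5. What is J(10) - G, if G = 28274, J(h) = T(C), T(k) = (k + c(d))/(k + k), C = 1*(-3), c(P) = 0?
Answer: -56547/2 ≈ -28274.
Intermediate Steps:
C = -3
T(k) = ½ (T(k) = (k + 0)/(k + k) = k/((2*k)) = k*(1/(2*k)) = ½)
J(h) = ½
J(10) - G = ½ - 1*28274 = ½ - 28274 = -56547/2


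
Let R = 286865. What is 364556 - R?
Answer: 77691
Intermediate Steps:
364556 - R = 364556 - 1*286865 = 364556 - 286865 = 77691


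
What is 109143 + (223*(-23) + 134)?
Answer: 104148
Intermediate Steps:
109143 + (223*(-23) + 134) = 109143 + (-5129 + 134) = 109143 - 4995 = 104148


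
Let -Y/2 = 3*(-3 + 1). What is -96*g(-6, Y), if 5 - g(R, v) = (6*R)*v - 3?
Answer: -42240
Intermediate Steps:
Y = 12 (Y = -6*(-3 + 1) = -6*(-2) = -2*(-6) = 12)
g(R, v) = 8 - 6*R*v (g(R, v) = 5 - ((6*R)*v - 3) = 5 - (6*R*v - 3) = 5 - (-3 + 6*R*v) = 5 + (3 - 6*R*v) = 8 - 6*R*v)
-96*g(-6, Y) = -96*(8 - 6*(-6)*12) = -96*(8 + 432) = -96*440 = -42240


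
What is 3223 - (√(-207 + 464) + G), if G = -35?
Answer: 3258 - √257 ≈ 3242.0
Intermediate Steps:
3223 - (√(-207 + 464) + G) = 3223 - (√(-207 + 464) - 35) = 3223 - (√257 - 35) = 3223 - (-35 + √257) = 3223 + (35 - √257) = 3258 - √257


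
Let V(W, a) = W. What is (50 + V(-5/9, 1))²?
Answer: 198025/81 ≈ 2444.8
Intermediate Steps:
(50 + V(-5/9, 1))² = (50 - 5/9)² = (445/9)² = 198025/81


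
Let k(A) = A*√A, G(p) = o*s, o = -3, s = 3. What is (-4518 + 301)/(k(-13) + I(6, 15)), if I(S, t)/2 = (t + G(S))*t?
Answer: -759060/34597 - 54821*I*√13/34597 ≈ -21.94 - 5.7132*I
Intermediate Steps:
G(p) = -9 (G(p) = -3*3 = -9)
k(A) = A^(3/2)
I(S, t) = 2*t*(-9 + t) (I(S, t) = 2*((t - 9)*t) = 2*((-9 + t)*t) = 2*(t*(-9 + t)) = 2*t*(-9 + t))
(-4518 + 301)/(k(-13) + I(6, 15)) = (-4518 + 301)/((-13)^(3/2) + 2*15*(-9 + 15)) = -4217/(-13*I*√13 + 2*15*6) = -4217/(-13*I*√13 + 180) = -4217/(180 - 13*I*√13)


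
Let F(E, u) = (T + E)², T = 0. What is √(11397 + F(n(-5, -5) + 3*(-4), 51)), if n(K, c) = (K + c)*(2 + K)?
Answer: √11721 ≈ 108.26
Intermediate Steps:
n(K, c) = (2 + K)*(K + c)
F(E, u) = E² (F(E, u) = (0 + E)² = E²)
√(11397 + F(n(-5, -5) + 3*(-4), 51)) = √(11397 + (((-5)² + 2*(-5) + 2*(-5) - 5*(-5)) + 3*(-4))²) = √(11397 + ((25 - 10 - 10 + 25) - 12)²) = √(11397 + (30 - 12)²) = √(11397 + 18²) = √(11397 + 324) = √11721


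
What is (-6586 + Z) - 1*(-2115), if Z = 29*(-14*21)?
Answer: -12997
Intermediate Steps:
Z = -8526 (Z = 29*(-294) = -8526)
(-6586 + Z) - 1*(-2115) = (-6586 - 8526) - 1*(-2115) = -15112 + 2115 = -12997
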